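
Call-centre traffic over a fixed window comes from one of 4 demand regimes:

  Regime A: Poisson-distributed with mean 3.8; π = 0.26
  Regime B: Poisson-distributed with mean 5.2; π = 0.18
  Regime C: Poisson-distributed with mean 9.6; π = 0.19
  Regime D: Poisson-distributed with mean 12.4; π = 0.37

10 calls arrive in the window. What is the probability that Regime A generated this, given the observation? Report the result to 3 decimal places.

0.016

The responsibility of component k is π_k f_k(x) divided by Σ_j π_j f_j(x).
Evaluate each component's likelihood at the observed value:
  p_A = 0.00387038
  p_B = 0.0219755
  p_C = 0.124086
  p_D = 0.0975444
Weight by the priors:
  π_A·p_A = 0.26 × 0.00387038 = 0.0010063
  π_B·p_B = 0.18 × 0.0219755 = 0.00395559
  π_C·p_C = 0.19 × 0.124086 = 0.0235763
  π_D·p_D = 0.37 × 0.0975444 = 0.0360914
Denominator: 0.0010063 + 0.00395559 + 0.0235763 + 0.0360914 = 0.0646296
P(Regime A | 10 calls) = 0.0010063 / 0.0646296 ≈ 0.016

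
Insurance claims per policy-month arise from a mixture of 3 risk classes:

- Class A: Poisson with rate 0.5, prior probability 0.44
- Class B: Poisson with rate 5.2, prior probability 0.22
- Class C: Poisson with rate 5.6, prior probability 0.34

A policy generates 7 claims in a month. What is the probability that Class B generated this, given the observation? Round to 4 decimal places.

By Bayes' theorem, P(k | x) = π_k f_k(x) / Σ_j π_j f_j(x).
Evaluate each component's likelihood at the observed value:
  L_A = e^(−0.5)·0.5^7/7! = 9.40183e-07
  L_B = e^(−5.2)·5.2^7/7! = 0.112528
  L_C = e^(−5.6)·5.6^7/7! = 0.126717
Unnormalised posteriors:
  π_A·L_A = 0.44 × 9.40183e-07 = 4.1368e-07
  π_B·L_B = 0.22 × 0.112528 = 0.0247562
  π_C·L_C = 0.34 × 0.126717 = 0.0430839
Normaliser: 4.1368e-07 + 0.0247562 + 0.0430839 = 0.0678406
So the posterior for Class B is 0.0247562 / 0.0678406 ≈ 0.3649.

0.3649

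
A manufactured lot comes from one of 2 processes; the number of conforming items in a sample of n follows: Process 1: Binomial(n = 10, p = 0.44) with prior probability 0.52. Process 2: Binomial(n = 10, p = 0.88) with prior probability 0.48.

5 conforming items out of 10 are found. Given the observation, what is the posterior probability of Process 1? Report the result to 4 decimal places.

0.9868

Apply Bayes' rule: the posterior for each component is proportional to its prior times its likelihood at x.
Evaluate each component's likelihood at the observed value:
  L_1 = C(10,5)·0.44^5·0.56^5 = 252·0.0164916·0.0550732 = 0.228878
  L_2 = C(10,5)·0.88^5·0.12^5 = 252·0.527732·2.48832e-05 = 0.00330918
Prior × likelihood for each component:
  w_1·L_1 = 0.52 × 0.228878 = 0.119017
  w_2·L_2 = 0.48 × 0.00330918 = 0.00158841
Evidence: 0.119017 + 0.00158841 = 0.120605
P(Process 1 | 5 conforming items out of 10) ≈ 0.9868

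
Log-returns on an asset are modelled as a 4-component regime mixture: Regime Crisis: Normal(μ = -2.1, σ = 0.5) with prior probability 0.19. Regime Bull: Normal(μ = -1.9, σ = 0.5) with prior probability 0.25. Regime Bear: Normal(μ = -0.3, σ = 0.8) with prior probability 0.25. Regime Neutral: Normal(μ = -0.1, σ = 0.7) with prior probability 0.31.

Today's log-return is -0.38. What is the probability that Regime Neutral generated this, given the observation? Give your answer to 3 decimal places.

Posterior ∝ prior × likelihood, so P(k | x) ∝ P(Z=k) f_k(x); normalise over all components.
Normal densities:
  f_Crisis = 0.00214935
  f_Bull = 0.00785511
  f_Bear = 0.496191
  f_Neutral = 0.5261
Multiply by the mixture weights:
  P(Z=Crisis)·f_Crisis = 0.19 × 0.00214935 = 0.000408376
  P(Z=Bull)·f_Bull = 0.25 × 0.00785511 = 0.00196378
  P(Z=Bear)·f_Bear = 0.25 × 0.496191 = 0.124048
  P(Z=Neutral)·f_Neutral = 0.31 × 0.5261 = 0.163091
Normaliser: 0.000408376 + 0.00196378 + 0.124048 + 0.163091 = 0.289511
So the posterior for Regime Neutral is 0.163091 / 0.289511 ≈ 0.563.

0.563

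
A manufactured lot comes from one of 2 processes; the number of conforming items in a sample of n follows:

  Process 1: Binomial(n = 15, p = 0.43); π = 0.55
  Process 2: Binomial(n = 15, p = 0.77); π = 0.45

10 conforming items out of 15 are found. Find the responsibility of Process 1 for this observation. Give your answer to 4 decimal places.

0.2521

Posterior ∝ prior × likelihood, so P(k | x) ∝ P(Z=k) f_k(x); normalise over all components.
Evaluate each component's likelihood at the observed value:
  f_1 = 0.0390494
  f_2 = 0.141613
Unnormalised posteriors:
  P(Z=1)·f_1 = 0.55 × 0.0390494 = 0.0214772
  P(Z=2)·f_2 = 0.45 × 0.141613 = 0.0637257
Denominator: 0.0214772 + 0.0637257 = 0.0852028
So the posterior for Process 1 is 0.0214772 / 0.0852028 ≈ 0.2521.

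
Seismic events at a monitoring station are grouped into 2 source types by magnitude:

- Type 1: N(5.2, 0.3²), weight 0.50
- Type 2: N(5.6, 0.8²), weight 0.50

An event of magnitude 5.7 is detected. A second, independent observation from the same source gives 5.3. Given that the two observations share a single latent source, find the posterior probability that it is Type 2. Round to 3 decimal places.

By Bayes' theorem, P(k | x) = w_k f_k(x) / Σ_j w_j f_j(x).
Since both observations come from the same component, the likelihood for component k is f_k(x₁)·f_k(x₂).
  L_1 = [(1/(0.3·√(2π)))·exp(−(5.7−5.2)²/(2·0.3²)) = 1.329808·exp(-1.38889) = 0.33159] × [1.25794] = 0.417122
  L_2 = [(1/(0.8·√(2π)))·exp(−(5.7−5.6)²/(2·0.8²)) = 0.498678·exp(-0.00781) = 0.494797] × [0.464819] = 0.229991
Multiply by the mixture weights:
  w_1·L_1 = 0.50 × 0.417122 = 0.208561
  w_2·L_2 = 0.50 × 0.229991 = 0.114996
Normaliser: 0.208561 + 0.114996 = 0.323557
So the posterior for Type 2 is 0.114996 / 0.323557 ≈ 0.355.

0.355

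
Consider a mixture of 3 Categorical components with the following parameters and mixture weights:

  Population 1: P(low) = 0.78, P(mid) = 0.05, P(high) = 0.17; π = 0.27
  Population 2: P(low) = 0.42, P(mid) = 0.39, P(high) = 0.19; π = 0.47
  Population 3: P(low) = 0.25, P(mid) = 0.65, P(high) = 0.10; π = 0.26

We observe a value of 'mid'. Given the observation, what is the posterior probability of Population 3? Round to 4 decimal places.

0.4620

By Bayes' theorem, P(k | x) = π_k f_k(x) / Σ_j π_j f_j(x).
Evaluate each component's likelihood at the observed value:
  L_1 = 0.05
  L_2 = 0.39
  L_3 = 0.65
Prior × likelihood for each component:
  π_1·L_1 = 0.27 × 0.05 = 0.0135
  π_2·L_2 = 0.47 × 0.39 = 0.1833
  π_3·L_3 = 0.26 × 0.65 = 0.169
Denominator: 0.0135 + 0.1833 + 0.169 = 0.3658
P(Population 3 | 'mid') ≈ 0.4620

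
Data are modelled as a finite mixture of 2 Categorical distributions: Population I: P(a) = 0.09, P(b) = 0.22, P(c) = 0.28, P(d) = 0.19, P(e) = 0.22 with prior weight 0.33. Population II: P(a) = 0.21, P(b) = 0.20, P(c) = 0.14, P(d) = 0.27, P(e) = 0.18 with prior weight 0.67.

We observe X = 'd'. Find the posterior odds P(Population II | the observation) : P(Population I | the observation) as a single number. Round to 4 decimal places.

2.8852

Since P(k|x) ∝ π_k f_k(x), the posterior odds are π_i f_i(x) / (π_j f_j(x)).
Categorical probabilities:
  p_I = P(d | comp) = 0.19
  p_II = P(d | comp) = 0.27
Posterior odds = (π_II·p_II) / (π_I·p_I) = (0.67·0.27) / (0.33·0.19) = 0.1809 / 0.0627 ≈ 2.8852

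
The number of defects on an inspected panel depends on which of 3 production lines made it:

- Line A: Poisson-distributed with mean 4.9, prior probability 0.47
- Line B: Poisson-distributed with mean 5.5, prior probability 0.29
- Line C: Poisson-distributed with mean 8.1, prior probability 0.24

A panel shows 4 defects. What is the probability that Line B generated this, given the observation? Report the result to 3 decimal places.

Posterior ∝ prior × likelihood, so P(k | x) ∝ π_k f_k(x); normalise over all components.
Component likelihoods at x = 4 defects:
  L_A = e^(−4.9)·4.9^4/4! = 0.178867
  L_B = e^(−5.5)·5.5^4/4! = 0.155819
  L_C = e^(−8.1)·8.1^4/4! = 0.0544432
Multiply by the mixture weights:
  π_A·L_A = 0.47 × 0.178867 = 0.0840675
  π_B·L_B = 0.29 × 0.155819 = 0.0451875
  π_C·L_C = 0.24 × 0.0544432 = 0.0130664
Evidence: 0.0840675 + 0.0451875 + 0.0130664 = 0.142321
Responsibility of Line B: 0.0451875 / 0.142321 ≈ 0.318

0.318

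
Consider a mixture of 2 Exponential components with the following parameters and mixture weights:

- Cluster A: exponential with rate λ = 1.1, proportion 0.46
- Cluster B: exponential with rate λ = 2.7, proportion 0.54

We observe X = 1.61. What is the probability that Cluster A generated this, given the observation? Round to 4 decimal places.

P(component k | x) = π_k·f_k(x) / marginal(x), where marginal(x) = Σ_j π_j·f_j(x).
Component likelihoods at x = 1.61:
  p_A = 0.187179
  p_B = 0.0349531
Weight by the priors:
  π_A·p_A = 0.46 × 0.187179 = 0.0861023
  π_B·p_B = 0.54 × 0.0349531 = 0.0188747
Denominator: 0.0861023 + 0.0188747 = 0.104977
So the posterior for Cluster A is 0.0861023 / 0.104977 ≈ 0.8202.

0.8202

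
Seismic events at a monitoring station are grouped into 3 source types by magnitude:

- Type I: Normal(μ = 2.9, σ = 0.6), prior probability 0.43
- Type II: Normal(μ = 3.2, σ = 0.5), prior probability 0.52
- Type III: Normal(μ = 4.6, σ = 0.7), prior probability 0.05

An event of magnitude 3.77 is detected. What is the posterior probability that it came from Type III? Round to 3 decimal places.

The responsibility of component k is w_k f_k(x) divided by Σ_j w_j f_j(x).
Evaluate each component's likelihood at the observed value:
  f_I = (1/(0.6·√(2π)))·exp(−(3.77−2.9)²/(2·0.6²)) = 0.664904·exp(-1.05125) = 0.232384
  f_II = (1/(0.5·√(2π)))·exp(−(3.77−3.2)²/(2·0.5²)) = 0.797885·exp(-0.64980) = 0.416616
  f_III = (1/(0.7·√(2π)))·exp(−(3.77−4.6)²/(2·0.7²)) = 0.569918·exp(-0.70296) = 0.282176
Prior × likelihood for each component:
  w_I·f_I = 0.43 × 0.232384 = 0.0999252
  w_II·f_II = 0.52 × 0.416616 = 0.21664
  w_III·f_III = 0.05 × 0.282176 = 0.0141088
Denominator: 0.0999252 + 0.21664 + 0.0141088 = 0.330674
P(Type III | x) = 0.0141088 / 0.330674 ≈ 0.043

0.043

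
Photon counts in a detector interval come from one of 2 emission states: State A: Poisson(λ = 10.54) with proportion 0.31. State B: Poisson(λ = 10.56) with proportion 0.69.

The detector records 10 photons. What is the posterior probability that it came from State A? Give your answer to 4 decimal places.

0.3102

P(component k | x) = w_k·f_k(x) / marginal(x), where marginal(x) = Σ_j w_j·f_j(x).
Component likelihoods at x = 10 photons:
  p_A = e^(−10.54)·10.54^10/10! = 0.123361
  p_B = e^(−10.56)·10.56^10/10! = 0.123233
Weight by the priors:
  w_A·p_A = 0.31 × 0.123361 = 0.038242
  w_B·p_B = 0.69 × 0.123233 = 0.0850307
Sum: 0.038242 + 0.0850307 = 0.123273
P(State A | 10 photons) = 0.038242 / 0.123273 ≈ 0.3102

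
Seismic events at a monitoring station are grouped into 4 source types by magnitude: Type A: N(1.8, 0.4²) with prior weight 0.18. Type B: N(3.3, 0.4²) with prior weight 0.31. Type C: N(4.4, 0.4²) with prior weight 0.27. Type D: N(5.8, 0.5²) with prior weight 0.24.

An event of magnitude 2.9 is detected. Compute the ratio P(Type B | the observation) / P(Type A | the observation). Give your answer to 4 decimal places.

45.8266

Posterior odds = (π_i f_i(x)) / (π_j f_j(x)); the normalising sum cancels.
Normal densities:
  L_A = (1/(0.4·√(2π)))·exp(−(2.9−1.8)²/(2·0.4²)) = 0.997356·exp(-3.78125) = 0.0227339
  L_B = (1/(0.4·√(2π)))·exp(−(2.9−3.3)²/(2·0.4²)) = 0.997356·exp(-0.50000) = 0.604927
  L_C = (1/(0.4·√(2π)))·exp(−(2.9−4.4)²/(2·0.4²)) = 0.997356·exp(-7.03125) = 0.000881489
  L_D = (1/(0.5·√(2π)))·exp(−(2.9−5.8)²/(2·0.5²)) = 0.797885·exp(-16.82000) = 3.95464e-08
Odds = (0.31/0.18) × (0.604927/0.0227339) = 1.72222 × 26.609 ≈ 45.8266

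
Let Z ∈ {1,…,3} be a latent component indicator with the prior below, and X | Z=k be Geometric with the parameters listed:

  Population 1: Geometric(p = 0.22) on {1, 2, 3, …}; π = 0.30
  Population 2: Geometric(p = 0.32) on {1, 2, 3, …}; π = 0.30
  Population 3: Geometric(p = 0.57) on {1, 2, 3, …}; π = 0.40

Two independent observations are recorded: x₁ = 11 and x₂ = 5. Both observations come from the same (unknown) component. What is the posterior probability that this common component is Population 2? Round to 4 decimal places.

0.2362

Posterior ∝ prior × likelihood, so P(k | x) ∝ π_k f_k(x); normalise over all components.
Since both observations come from the same component, the likelihood for component k is f_k(x₁)·f_k(x₂).
  L_1 = [0.0183387] × [0.0814331] = 0.00149338
  L_2 = [0.00676455] × [0.0684204] = 0.000462833
  L_3 = [0.000123185] × [0.0194872] = 2.40054e-06
Unnormalised posteriors:
  π_1·L_1 = 0.30 × 0.00149338 = 0.000448013
  π_2·L_2 = 0.30 × 0.000462833 = 0.00013885
  π_3·L_3 = 0.40 × 2.40054e-06 = 9.60214e-07
Denominator: 0.000448013 + 0.00013885 + 9.60214e-07 = 0.000587824
P(Population 2 | x₁, x₂) ≈ 0.2362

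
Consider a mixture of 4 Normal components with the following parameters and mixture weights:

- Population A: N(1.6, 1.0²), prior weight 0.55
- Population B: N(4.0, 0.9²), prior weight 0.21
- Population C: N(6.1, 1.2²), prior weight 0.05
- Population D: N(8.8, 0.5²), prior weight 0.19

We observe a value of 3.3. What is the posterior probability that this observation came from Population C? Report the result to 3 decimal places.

0.009

P(component k | x) = π_k·f_k(x) / marginal(x), where marginal(x) = Σ_j π_j·f_j(x).
Evaluate each component's likelihood at the observed value:
  p_A = (1/(1.0·√(2π)))·exp(−(3.3−1.6)²/(2·1.0²)) = 0.398942·exp(-1.44500) = 0.0940491
  p_B = (1/(0.9·√(2π)))·exp(−(3.3−4.0)²/(2·0.9²)) = 0.443269·exp(-0.30247) = 0.327572
  p_C = (1/(1.2·√(2π)))·exp(−(3.3−6.1)²/(2·1.2²)) = 0.332452·exp(-2.72222) = 0.0218516
  p_D = (1/(0.5·√(2π)))·exp(−(3.3−8.8)²/(2·0.5²)) = 0.797885·exp(-60.50000) = 4.23764e-27
Unnormalised posteriors:
  π_A·p_A = 0.55 × 0.0940491 = 0.051727
  π_B·p_B = 0.21 × 0.327572 = 0.0687901
  π_C·p_C = 0.05 × 0.0218516 = 0.00109258
  π_D·p_D = 0.19 × 4.23764e-27 = 8.05151e-28
Marginal: 0.051727 + 0.0687901 + 0.00109258 + 8.05151e-28 = 0.12161
Responsibility of Population C: 0.00109258 / 0.12161 ≈ 0.009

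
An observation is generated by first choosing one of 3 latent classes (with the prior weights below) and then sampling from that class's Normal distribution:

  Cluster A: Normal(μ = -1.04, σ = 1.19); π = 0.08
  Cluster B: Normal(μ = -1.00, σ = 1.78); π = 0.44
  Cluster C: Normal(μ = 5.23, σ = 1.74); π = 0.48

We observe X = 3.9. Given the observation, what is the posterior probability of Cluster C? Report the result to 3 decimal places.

P(component k | x) = π_k·f_k(x) / marginal(x), where marginal(x) = Σ_j π_j·f_j(x).
Normal densities:
  f_A = (1/(1.19·√(2π)))·exp(−(3.9−-1.04)²/(2·1.19²)) = 0.335246·exp(-8.61648) = 6.07117e-05
  f_B = (1/(1.78·√(2π)))·exp(−(3.9−-1.00)²/(2·1.78²)) = 0.224125·exp(-3.78898) = 0.00506941
  f_C = (1/(1.74·√(2π)))·exp(−(3.9−5.23)²/(2·1.74²)) = 0.229277·exp(-0.29213) = 0.171195
Prior × likelihood for each component:
  π_A·f_A = 0.08 × 6.07117e-05 = 4.85694e-06
  π_B·f_B = 0.44 × 0.00506941 = 0.00223054
  π_C·f_C = 0.48 × 0.171195 = 0.0821735
Evidence: 4.85694e-06 + 0.00223054 + 0.0821735 = 0.0844089
P(Cluster C | 3.9) = 0.0821735 / 0.0844089 ≈ 0.974

0.974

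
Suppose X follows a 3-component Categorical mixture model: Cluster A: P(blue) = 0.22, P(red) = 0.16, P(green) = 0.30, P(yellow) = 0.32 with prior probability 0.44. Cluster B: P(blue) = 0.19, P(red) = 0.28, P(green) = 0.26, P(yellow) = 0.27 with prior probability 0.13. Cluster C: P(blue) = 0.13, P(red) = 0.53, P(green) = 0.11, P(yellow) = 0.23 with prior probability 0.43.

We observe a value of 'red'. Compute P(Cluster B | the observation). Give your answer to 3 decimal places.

By Bayes' theorem, P(k | x) = π_k f_k(x) / Σ_j π_j f_j(x).
Categorical probabilities:
  p_A = P(red | comp) = 0.16
  p_B = P(red | comp) = 0.28
  p_C = P(red | comp) = 0.53
Multiply by the mixture weights:
  π_A·p_A = 0.44 × 0.16 = 0.0704
  π_B·p_B = 0.13 × 0.28 = 0.0364
  π_C·p_C = 0.43 × 0.53 = 0.2279
Marginal: 0.0704 + 0.0364 + 0.2279 = 0.3347
So the posterior for Cluster B is 0.0364 / 0.3347 ≈ 0.109.

0.109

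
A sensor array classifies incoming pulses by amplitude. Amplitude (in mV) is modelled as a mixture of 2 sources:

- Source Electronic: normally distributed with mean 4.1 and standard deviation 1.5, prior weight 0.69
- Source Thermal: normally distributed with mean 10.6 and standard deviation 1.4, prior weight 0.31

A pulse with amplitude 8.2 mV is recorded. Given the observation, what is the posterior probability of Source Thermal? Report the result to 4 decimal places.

The responsibility of component k is π_k f_k(x) divided by Σ_j π_j f_j(x).
Component likelihoods at x = 8.2 mV:
  f_Electronic = 0.00634582
  f_Thermal = 0.0655594
Unnormalised posteriors:
  π_Electronic·f_Electronic = 0.69 × 0.00634582 = 0.00437861
  π_Thermal·f_Thermal = 0.31 × 0.0655594 = 0.0203234
Sum: 0.00437861 + 0.0203234 = 0.024702
P(Source Thermal | x) ≈ 0.8227

0.8227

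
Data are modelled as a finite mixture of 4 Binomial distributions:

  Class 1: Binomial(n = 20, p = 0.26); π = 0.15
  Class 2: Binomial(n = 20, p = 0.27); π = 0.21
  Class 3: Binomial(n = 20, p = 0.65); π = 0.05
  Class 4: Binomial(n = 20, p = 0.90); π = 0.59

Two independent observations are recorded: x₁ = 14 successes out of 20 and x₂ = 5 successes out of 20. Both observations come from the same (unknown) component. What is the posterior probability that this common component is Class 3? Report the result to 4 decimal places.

0.3633

Posterior ∝ prior × likelihood, so P(k | x) ∝ π_k f_k(x); normalise over all components.
Since both observations come from the same component, the likelihood for component k is f_k(x₁)·f_k(x₂).
  p_1 = [C(20,14)·0.26^14·0.74^6 = 38760·6.451e-09·0.164206 = 4.10583e-05] × [0.201273] = 8.26394e-06
  p_2 = [C(20,14)·0.27^14·0.73^6 = 38760·1.09419e-08·0.151334 = 6.41821e-05] × [0.198201] = 1.27209e-05
  p_3 = [C(20,14)·0.65^14·0.35^6 = 38760·0.00240318·0.00183827 = 0.17123] × [0.000260634] = 4.46283e-05
  p_4 = [C(20,14)·0.90^14·0.10^6 = 38760·0.228768·1e-06 = 0.00886704] × [9.15496e-12] = 8.11774e-14
Weight by the priors:
  π_1·p_1 = 0.15 × 8.26394e-06 = 1.23959e-06
  π_2·p_2 = 0.21 × 1.27209e-05 = 2.6714e-06
  π_3·p_3 = 0.05 × 4.46283e-05 = 2.23141e-06
  π_4·p_4 = 0.59 × 8.11774e-14 = 4.78947e-14
Normaliser: 1.23959e-06 + 2.6714e-06 + 2.23141e-06 + 4.78947e-14 = 6.1424e-06
P(Class 3 | x₁, x₂) ≈ 0.3633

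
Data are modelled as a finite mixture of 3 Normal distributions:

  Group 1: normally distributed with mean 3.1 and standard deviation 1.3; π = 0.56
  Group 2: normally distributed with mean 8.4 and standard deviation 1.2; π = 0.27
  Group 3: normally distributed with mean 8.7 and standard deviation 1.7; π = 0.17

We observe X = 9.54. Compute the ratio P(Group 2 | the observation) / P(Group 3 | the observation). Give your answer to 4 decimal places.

The posterior odds equal the prior odds times the likelihood ratio: (π_i/π_j)·(f_i(x)/f_j(x)).
Component likelihoods at x = 9.54:
  f_1 = (1/(1.3·√(2π)))·exp(−(9.54−3.1)²/(2·1.3²)) = 0.306879·exp(-12.27030) = 1.43895e-06
  f_2 = (1/(1.2·√(2π)))·exp(−(9.54−8.4)²/(2·1.2²)) = 0.332452·exp(-0.45125) = 0.211716
  f_3 = (1/(1.7·√(2π)))·exp(−(9.54−8.7)²/(2·1.7²)) = 0.234672·exp(-0.12208) = 0.207704
0.0571633 / 0.0353096 ≈ 1.6189

1.6189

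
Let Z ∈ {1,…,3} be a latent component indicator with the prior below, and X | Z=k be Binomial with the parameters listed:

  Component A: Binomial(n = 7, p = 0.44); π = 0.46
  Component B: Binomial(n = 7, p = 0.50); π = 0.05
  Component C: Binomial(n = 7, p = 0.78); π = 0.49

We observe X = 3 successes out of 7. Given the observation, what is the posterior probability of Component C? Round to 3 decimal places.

0.114

The responsibility of component k is π_k f_k(x) divided by Σ_j π_j f_j(x).
Evaluate each component's likelihood at the observed value:
  f_A = C(7,3)·0.44^3·0.56^4 = 35·0.085184·0.098345 = 0.29321
  f_B = C(7,3)·0.50^3·0.50^4 = 35·0.125·0.0625 = 0.273438
  f_C = C(7,3)·0.78^3·0.22^4 = 35·0.474552·0.00234256 = 0.0389083
Multiply by the mixture weights:
  π_A·f_A = 0.46 × 0.29321 = 0.134876
  π_B·f_B = 0.05 × 0.273438 = 0.0136719
  π_C·f_C = 0.49 × 0.0389083 = 0.0190651
Denominator: 0.134876 + 0.0136719 + 0.0190651 = 0.167613
P(Component C | 3 successes out of 7) ≈ 0.114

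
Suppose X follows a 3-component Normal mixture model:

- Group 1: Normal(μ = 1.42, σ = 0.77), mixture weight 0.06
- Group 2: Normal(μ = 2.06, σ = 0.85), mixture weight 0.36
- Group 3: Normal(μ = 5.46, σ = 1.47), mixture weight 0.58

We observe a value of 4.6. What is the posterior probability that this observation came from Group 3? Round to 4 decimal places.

0.9855

Apply Bayes' rule: the posterior for each component is proportional to its prior times its likelihood at x.
Normal densities:
  f_1 = (1/(0.77·√(2π)))·exp(−(4.6−1.42)²/(2·0.77²)) = 0.518107·exp(-8.52791) = 0.000102516
  f_2 = (1/(0.85·√(2π)))·exp(−(4.6−2.06)²/(2·0.85²)) = 0.469344·exp(-4.46478) = 0.00540087
  f_3 = (1/(1.47·√(2π)))·exp(−(4.6−5.46)²/(2·1.47²)) = 0.271389·exp(-0.17113) = 0.228702
Unnormalised posteriors:
  w_1·f_1 = 0.06 × 0.000102516 = 6.15099e-06
  w_2·f_2 = 0.36 × 0.00540087 = 0.00194431
  w_3·f_3 = 0.58 × 0.228702 = 0.132647
Sum: 6.15099e-06 + 0.00194431 + 0.132647 = 0.134598
P(Group 3 | 4.6) = 0.132647 / 0.134598 ≈ 0.9855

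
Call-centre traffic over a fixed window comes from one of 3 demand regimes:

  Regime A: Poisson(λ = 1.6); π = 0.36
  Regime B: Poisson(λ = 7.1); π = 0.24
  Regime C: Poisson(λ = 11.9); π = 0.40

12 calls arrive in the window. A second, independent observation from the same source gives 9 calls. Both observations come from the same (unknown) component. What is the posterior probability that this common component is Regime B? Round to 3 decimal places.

Posterior ∝ prior × likelihood, so P(k | x) ∝ π_k f_k(x); normalise over all components.
Since both observations come from the same component, the likelihood for component k is f_k(x₁)·f_k(x₂).
  p_A = [1.1864e-07] × [3.82336e-05] = 4.53604e-12
  p_B = [0.0282665] × [0.104249] = 0.00294675
  p_C = [0.11432] × [0.0895479] = 0.0102371
Unnormalised posteriors:
  π_A·p_A = 0.36 × 4.53604e-12 = 1.63298e-12
  π_B·p_B = 0.24 × 0.00294675 = 0.000707221
  π_C·p_C = 0.40 × 0.0102371 = 0.00409485
Denominator: 1.63298e-12 + 0.000707221 + 0.00409485 = 0.00480207
Responsibility of Regime B: 0.000707221 / 0.00480207 ≈ 0.147

0.147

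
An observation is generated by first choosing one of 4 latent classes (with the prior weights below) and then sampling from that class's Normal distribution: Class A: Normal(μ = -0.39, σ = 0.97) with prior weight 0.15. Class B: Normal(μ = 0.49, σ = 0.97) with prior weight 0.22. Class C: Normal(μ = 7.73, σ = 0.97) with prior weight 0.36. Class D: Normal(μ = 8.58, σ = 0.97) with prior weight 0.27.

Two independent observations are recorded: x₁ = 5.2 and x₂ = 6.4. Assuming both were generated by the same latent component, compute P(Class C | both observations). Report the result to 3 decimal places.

P(component k | x) = π_k·f_k(x) / marginal(x), where marginal(x) = Σ_j π_j·f_j(x).
Since both observations come from the same component, the likelihood for component k is f_k(x₁)·f_k(x₂).
  p_A = [(1/(0.97·√(2π)))·exp(−(5.2−-0.39)²/(2·0.97²)) = 0.411281·exp(-16.60543) = 2.52634e-08] × [9.41724e-12] = 2.37911e-19
  p_B = [(1/(0.97·√(2π)))·exp(−(5.2−0.49)²/(2·0.97²)) = 0.411281·exp(-11.78877) = 3.12135e-06] × [3.57434e-09] = 1.11568e-14
  p_C = [(1/(0.97·√(2π)))·exp(−(5.2−7.73)²/(2·0.97²)) = 0.411281·exp(-3.40148) = 0.0137055] × [0.160657] = 0.00220189
  p_D = [(1/(0.97·√(2π)))·exp(−(5.2−8.58)²/(2·0.97²)) = 0.411281·exp(-6.07100) = 0.000949595] × [0.0329115] = 3.12526e-05
Multiply by the mixture weights:
  π_A·p_A = 0.15 × 2.37911e-19 = 3.56867e-20
  π_B·p_B = 0.22 × 1.11568e-14 = 2.45449e-15
  π_C·p_C = 0.36 × 0.00220189 = 0.00079268
  π_D·p_D = 0.27 × 3.12526e-05 = 8.43819e-06
Evidence: 3.56867e-20 + 2.45449e-15 + 0.00079268 + 8.43819e-06 = 0.000801118
Responsibility of Class C: 0.00079268 / 0.000801118 ≈ 0.989

0.989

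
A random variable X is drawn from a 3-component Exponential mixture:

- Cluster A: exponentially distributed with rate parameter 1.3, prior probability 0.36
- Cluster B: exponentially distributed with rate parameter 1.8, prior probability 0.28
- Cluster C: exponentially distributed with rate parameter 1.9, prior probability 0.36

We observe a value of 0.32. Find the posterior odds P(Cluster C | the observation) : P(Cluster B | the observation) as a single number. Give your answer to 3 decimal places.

1.314

Since P(k|x) ∝ π_k f_k(x), the posterior odds are π_i f_i(x) / (π_j f_j(x)).
Exponential densities:
  p_A = 1.3·e^(−1.3·0.32) = 1.3·e^(−0.4160) = 0.857584
  p_B = 1.8·e^(−1.8·0.32) = 1.8·e^(−0.5760) = 1.01186
  p_C = 1.9·e^(−1.9·0.32) = 1.9·e^(−0.6080) = 1.03443
Odds = (0.36/0.28) × (1.03443/1.01186) = 1.28571 × 1.02231 ≈ 1.314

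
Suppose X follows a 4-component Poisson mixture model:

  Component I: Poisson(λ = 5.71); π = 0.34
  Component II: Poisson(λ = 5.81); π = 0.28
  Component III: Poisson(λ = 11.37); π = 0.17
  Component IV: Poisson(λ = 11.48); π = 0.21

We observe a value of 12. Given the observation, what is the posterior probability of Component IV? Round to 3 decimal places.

0.492

P(component k | x) = π_k·f_k(x) / marginal(x), where marginal(x) = Σ_j π_j·f_j(x).
Poisson probabilities:
  p_I = 0.00830759
  p_II = 0.00925818
  p_III = 0.112424
  p_IV = 0.113049
Multiply by the mixture weights:
  π_I·p_I = 0.34 × 0.00830759 = 0.00282458
  π_II·p_II = 0.28 × 0.00925818 = 0.00259229
  π_III·p_III = 0.17 × 0.112424 = 0.0191121
  π_IV·p_IV = 0.21 × 0.113049 = 0.0237402
Evidence: 0.00282458 + 0.00259229 + 0.0191121 + 0.0237402 = 0.0482692
Responsibility of Component IV: 0.0237402 / 0.0482692 ≈ 0.492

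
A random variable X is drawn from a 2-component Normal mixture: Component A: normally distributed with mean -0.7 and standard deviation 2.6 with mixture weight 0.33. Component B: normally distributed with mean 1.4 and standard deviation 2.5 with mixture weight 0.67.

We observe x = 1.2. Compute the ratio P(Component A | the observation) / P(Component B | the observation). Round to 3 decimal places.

0.364

The posterior odds equal the prior odds times the likelihood ratio: (π_i/π_j)·(f_i(x)/f_j(x)).
Normal densities:
  f_A = 0.117483
  f_B = 0.159067
0.0387694 / 0.106575 ≈ 0.364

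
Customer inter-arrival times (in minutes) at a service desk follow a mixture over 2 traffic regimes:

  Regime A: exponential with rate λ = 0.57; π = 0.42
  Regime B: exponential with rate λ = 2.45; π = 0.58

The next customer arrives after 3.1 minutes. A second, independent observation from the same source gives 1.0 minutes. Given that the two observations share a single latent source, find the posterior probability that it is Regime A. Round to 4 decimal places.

By Bayes' theorem, P(k | x) = w_k f_k(x) / Σ_j w_j f_j(x).
Since both observations come from the same component, the likelihood for component k is f_k(x₁)·f_k(x₂).
  p_A = [0.57·e^(−0.57·3.1) = 0.57·e^(−1.7670) = 0.0973815] × [0.32235] = 0.0313909
  p_B = [2.45·e^(−2.45·3.1) = 2.45·e^(−7.5950) = 0.00123225] × [0.211419] = 0.000260522
Unnormalised posteriors:
  w_A·p_A = 0.42 × 0.0313909 = 0.0131842
  w_B·p_B = 0.58 × 0.000260522 = 0.000151103
Normaliser: 0.0131842 + 0.000151103 = 0.0133353
P(Regime A | x₁,x₂) ≈ 0.9887

0.9887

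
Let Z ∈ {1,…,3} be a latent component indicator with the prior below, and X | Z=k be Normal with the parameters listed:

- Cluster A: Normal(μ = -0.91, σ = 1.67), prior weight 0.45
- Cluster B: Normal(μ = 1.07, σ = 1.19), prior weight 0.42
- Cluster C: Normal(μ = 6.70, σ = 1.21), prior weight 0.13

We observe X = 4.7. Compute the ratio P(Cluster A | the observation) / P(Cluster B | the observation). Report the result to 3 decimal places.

Posterior odds = (P(Z=i) f_i(x)) / (P(Z=j) f_j(x)); the normalising sum cancels.
Evaluate each component's likelihood at the observed value:
  p_A = (1/(1.67·√(2π)))·exp(−(4.7−-0.91)²/(2·1.67²)) = 0.238888·exp(-5.64239) = 0.000846714
  p_B = (1/(1.19·√(2π)))·exp(−(4.7−1.07)²/(2·1.19²)) = 0.335246·exp(-4.65253) = 0.00319738
  p_C = (1/(1.21·√(2π)))·exp(−(4.7−6.70)²/(2·1.21²)) = 0.329704·exp(-1.36603) = 0.0841137
0.000381021 / 0.0013429 ≈ 0.284

0.284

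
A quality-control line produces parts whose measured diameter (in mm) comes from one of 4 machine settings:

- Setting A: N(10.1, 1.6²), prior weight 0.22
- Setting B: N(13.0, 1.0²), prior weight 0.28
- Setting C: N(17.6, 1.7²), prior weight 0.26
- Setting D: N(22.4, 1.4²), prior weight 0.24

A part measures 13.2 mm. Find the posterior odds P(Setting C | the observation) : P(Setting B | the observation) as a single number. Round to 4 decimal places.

0.0196

Posterior odds = (P(Z=i) f_i(x)) / (P(Z=j) f_j(x)); the normalising sum cancels.
Normal densities:
  p_A = 0.0381628
  p_B = 0.391043
  p_C = 0.00823759
  p_D = 1.19555e-10
0.00214177 / 0.109492 ≈ 0.0196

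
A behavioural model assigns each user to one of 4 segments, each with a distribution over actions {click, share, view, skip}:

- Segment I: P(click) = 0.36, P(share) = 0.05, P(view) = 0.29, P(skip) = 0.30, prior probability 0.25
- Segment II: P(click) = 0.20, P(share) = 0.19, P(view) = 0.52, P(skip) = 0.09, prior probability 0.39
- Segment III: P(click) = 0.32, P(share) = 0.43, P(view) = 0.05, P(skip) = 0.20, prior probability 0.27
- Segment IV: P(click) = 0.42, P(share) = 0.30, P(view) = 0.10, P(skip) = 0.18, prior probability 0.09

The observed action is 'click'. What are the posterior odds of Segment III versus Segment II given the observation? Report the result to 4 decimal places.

The posterior odds equal the prior odds times the likelihood ratio: (w_i/w_j)·(f_i(x)/f_j(x)).
Component likelihoods at x = 'click':
  p_I = 0.36
  p_II = 0.2
  p_III = 0.32
  p_IV = 0.42
0.0864 / 0.078 ≈ 1.1077

1.1077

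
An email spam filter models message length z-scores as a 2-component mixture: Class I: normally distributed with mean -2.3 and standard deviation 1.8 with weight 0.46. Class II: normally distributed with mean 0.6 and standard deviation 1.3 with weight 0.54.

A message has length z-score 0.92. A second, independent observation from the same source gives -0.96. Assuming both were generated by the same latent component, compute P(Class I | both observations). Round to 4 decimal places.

0.1259

P(component k | x) = P(Z=k)·f_k(x) / marginal(x), where marginal(x) = Σ_j P(Z=j)·f_j(x).
Since both observations come from the same component, the likelihood for component k is f_k(x₁)·f_k(x₂).
  p_I = [(1/(1.8·√(2π)))·exp(−(0.92−-2.3)²/(2·1.8²)) = 0.221635·exp(-1.60006) = 0.0447445] × [0.167995] = 0.00751683
  p_II = [(1/(1.3·√(2π)))·exp(−(0.92−0.6)²/(2·1.3²)) = 0.306879·exp(-0.03030) = 0.297721] × [0.149374] = 0.0444717
Multiply by the mixture weights:
  P(Z=I)·p_I = 0.46 × 0.00751683 = 0.00345774
  P(Z=II)·p_II = 0.54 × 0.0444717 = 0.0240147
Marginal: 0.00345774 + 0.0240147 = 0.0274725
P(Class I | x₁,x₂) ≈ 0.1259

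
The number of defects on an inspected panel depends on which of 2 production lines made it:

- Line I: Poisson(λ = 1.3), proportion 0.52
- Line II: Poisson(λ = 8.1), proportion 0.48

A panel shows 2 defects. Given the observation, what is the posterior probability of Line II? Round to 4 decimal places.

By Bayes' theorem, P(k | x) = w_k f_k(x) / Σ_j w_j f_j(x).
Evaluate each component's likelihood at the observed value:
  p_I = e^(−1.3)·1.3^2/2! = 0.230289
  p_II = e^(−8.1)·8.1^2/2! = 0.0099576
Prior × likelihood for each component:
  w_I·p_I = 0.52 × 0.230289 = 0.11975
  w_II·p_II = 0.48 × 0.0099576 = 0.00477965
Sum: 0.11975 + 0.00477965 = 0.12453
P(Line II | x) = 0.00477965 / 0.12453 ≈ 0.0384

0.0384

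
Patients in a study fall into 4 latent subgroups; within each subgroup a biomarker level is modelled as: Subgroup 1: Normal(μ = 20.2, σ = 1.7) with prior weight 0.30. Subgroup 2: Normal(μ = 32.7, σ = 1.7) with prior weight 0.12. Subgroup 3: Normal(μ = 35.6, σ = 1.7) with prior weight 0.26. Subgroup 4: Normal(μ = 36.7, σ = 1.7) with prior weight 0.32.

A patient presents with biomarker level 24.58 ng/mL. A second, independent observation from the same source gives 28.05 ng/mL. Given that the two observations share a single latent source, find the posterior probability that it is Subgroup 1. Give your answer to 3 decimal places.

P(component k | x) = π_k·f_k(x) / marginal(x), where marginal(x) = Σ_j π_j·f_j(x).
Since both observations come from the same component, the likelihood for component k is f_k(x₁)·f_k(x₂).
  p_1 = [(1/(1.7·√(2π)))·exp(−(24.58−20.2)²/(2·1.7²)) = 0.234672·exp(-3.31910) = 0.00849169] × [5.49925e-06] = 4.66979e-08
  p_2 = [(1/(1.7·√(2π)))·exp(−(24.58−32.7)²/(2·1.7²)) = 0.234672·exp(-11.40734) = 2.60806e-06] × [0.00556931] = 1.45251e-08
  p_3 = [(1/(1.7·√(2π)))·exp(−(24.58−35.6)²/(2·1.7²)) = 0.234672·exp(-21.01045) = 1.76092e-10] × [1.22303e-05] = 2.15366e-15
  p_4 = [(1/(1.7·√(2π)))·exp(−(24.58−36.7)²/(2·1.7²)) = 0.234672·exp(-25.41426) = 2.15372e-12] × [5.60388e-07] = 1.20692e-18
Multiply by the mixture weights:
  π_1·p_1 = 0.30 × 4.66979e-08 = 1.40094e-08
  π_2·p_2 = 0.12 × 1.45251e-08 = 1.74301e-09
  π_3·p_3 = 0.26 × 2.15366e-15 = 5.59952e-16
  π_4·p_4 = 0.32 × 1.20692e-18 = 3.86215e-19
Evidence: 1.40094e-08 + 1.74301e-09 + 5.59952e-16 + 3.86215e-19 = 1.57524e-08
So the posterior for Subgroup 1 is 1.40094e-08 / 1.57524e-08 ≈ 0.889.

0.889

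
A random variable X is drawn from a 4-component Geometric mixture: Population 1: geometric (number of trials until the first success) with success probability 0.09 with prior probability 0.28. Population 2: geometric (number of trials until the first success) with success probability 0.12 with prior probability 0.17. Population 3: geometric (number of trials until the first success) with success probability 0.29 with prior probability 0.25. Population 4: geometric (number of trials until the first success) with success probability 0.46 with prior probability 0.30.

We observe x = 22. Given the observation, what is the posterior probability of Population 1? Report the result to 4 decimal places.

0.7061

P(component k | x) = π_k·f_k(x) / marginal(x), where marginal(x) = Σ_j π_j·f_j(x).
Geometric probabilities:
  p_1 = 0.09·(1−0.09)^21 = 0.09·0.137997 = 0.0124197
  p_2 = 0.12·(1−0.12)^21 = 0.12·0.0682553 = 0.00819063
  p_3 = 0.29·(1−0.29)^21 = 0.29·0.000752359 = 0.000218184
  p_4 = 0.46·(1−0.46)^21 = 0.46·2.40032e-06 = 1.10415e-06
Unnormalised posteriors:
  π_1·p_1 = 0.28 × 0.0124197 = 0.00347752
  π_2·p_2 = 0.17 × 0.00819063 = 0.00139241
  π_3·p_3 = 0.25 × 0.000218184 = 5.45461e-05
  π_4·p_4 = 0.30 × 1.10415e-06 = 3.31244e-07
Evidence: 0.00347752 + 0.00139241 + 5.45461e-05 + 3.31244e-07 = 0.00492481
Responsibility of Population 1: 0.00347752 / 0.00492481 ≈ 0.7061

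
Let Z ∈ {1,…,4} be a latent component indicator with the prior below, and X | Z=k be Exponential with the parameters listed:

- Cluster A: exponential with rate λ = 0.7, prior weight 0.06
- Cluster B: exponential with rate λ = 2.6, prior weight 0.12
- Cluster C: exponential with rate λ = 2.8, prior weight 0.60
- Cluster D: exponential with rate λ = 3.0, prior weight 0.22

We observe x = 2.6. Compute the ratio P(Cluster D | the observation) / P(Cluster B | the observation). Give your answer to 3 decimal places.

0.748

The posterior odds equal the prior odds times the likelihood ratio: (π_i/π_j)·(f_i(x)/f_j(x)).
Evaluate each component's likelihood at the observed value:
  L_A = 0.113418
  L_B = 0.003014
  L_C = 0.00192972
  L_D = 0.0012292
Posterior odds = (π_D·L_D) / (π_B·L_B) = (0.22·0.0012292) / (0.12·0.003014) = 0.000270425 / 0.00036168 ≈ 0.748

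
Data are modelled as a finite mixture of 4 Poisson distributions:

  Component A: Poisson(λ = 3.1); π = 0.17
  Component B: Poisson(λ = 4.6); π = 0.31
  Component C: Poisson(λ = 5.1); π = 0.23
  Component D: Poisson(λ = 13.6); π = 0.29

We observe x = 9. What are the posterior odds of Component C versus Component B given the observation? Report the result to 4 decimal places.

Since P(k|x) ∝ π_k f_k(x), the posterior odds are π_i f_i(x) / (π_j f_j(x)).
Component likelihoods at x = 9:
  p_A = 0.00328231
  p_B = 0.0255448
  p_C = 0.0392163
  p_D = 0.0544104
Posterior odds = (π_C·p_C) / (π_B·p_B) = (0.23·0.0392163) / (0.31·0.0255448) = 0.00901975 / 0.00791889 ≈ 1.1390

1.1390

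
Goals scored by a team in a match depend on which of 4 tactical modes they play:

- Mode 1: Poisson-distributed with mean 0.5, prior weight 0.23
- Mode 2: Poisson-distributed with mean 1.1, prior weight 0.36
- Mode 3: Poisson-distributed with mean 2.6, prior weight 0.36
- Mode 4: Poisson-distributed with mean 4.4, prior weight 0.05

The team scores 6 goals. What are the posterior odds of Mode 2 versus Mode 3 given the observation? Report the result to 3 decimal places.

Posterior odds = (π_i f_i(x)) / (π_j f_j(x)); the normalising sum cancels.
Component likelihoods at x = 6 goals:
  p_1 = e^(−0.5)·0.5^6/6! = 1.31626e-05
  p_2 = e^(−1.1)·1.1^6/6! = 0.00081903
  p_3 = e^(−2.6)·2.6^6/6! = 0.0318671
  p_4 = e^(−4.4)·4.4^6/6! = 0.123734
Posterior odds = (π_2·p_2) / (π_3·p_3) = (0.36·0.00081903) / (0.36·0.0318671) = 0.000294851 / 0.0114721 ≈ 0.026

0.026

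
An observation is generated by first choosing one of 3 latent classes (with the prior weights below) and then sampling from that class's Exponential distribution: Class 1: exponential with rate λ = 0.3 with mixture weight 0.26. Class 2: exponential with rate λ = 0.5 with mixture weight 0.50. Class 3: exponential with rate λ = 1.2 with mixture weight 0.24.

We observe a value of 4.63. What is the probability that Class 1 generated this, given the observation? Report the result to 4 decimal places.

0.4298

The responsibility of component k is π_k f_k(x) divided by Σ_j π_j f_j(x).
Component likelihoods at x = 4.63:
  f_1 = 0.0747974
  f_2 = 0.0493831
  f_3 = 0.00463704
Multiply by the mixture weights:
  π_1·f_1 = 0.26 × 0.0747974 = 0.0194473
  π_2·f_2 = 0.50 × 0.0493831 = 0.0246915
  π_3·f_3 = 0.24 × 0.00463704 = 0.00111289
Normaliser: 0.0194473 + 0.0246915 + 0.00111289 = 0.0452517
Responsibility of Class 1: 0.0194473 / 0.0452517 ≈ 0.4298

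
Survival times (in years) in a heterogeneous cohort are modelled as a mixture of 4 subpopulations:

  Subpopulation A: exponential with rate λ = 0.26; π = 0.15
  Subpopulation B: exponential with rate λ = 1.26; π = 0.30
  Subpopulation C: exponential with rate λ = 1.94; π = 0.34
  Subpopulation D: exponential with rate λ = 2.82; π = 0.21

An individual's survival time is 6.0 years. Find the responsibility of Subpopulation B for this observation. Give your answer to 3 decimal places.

P(component k | x) = P(Z=k)·f_k(x) / marginal(x), where marginal(x) = Σ_j P(Z=j)·f_j(x).
Component likelihoods at x = 6.0 years:
  L_A = 0.0546354
  L_B = 0.000656303
  L_C = 1.7085e-05
  L_D = 1.2647e-07
Unnormalised posteriors:
  P(Z=A)·L_A = 0.15 × 0.0546354 = 0.00819531
  P(Z=B)·L_B = 0.30 × 0.000656303 = 0.000196891
  P(Z=C)·L_C = 0.34 × 1.7085e-05 = 5.80889e-06
  P(Z=D)·L_D = 0.21 × 1.2647e-07 = 2.65586e-08
Marginal: 0.00819531 + 0.000196891 + 5.80889e-06 + 2.65586e-08 = 0.00839803
P(Subpopulation B | 6.0 years) ≈ 0.023

0.023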